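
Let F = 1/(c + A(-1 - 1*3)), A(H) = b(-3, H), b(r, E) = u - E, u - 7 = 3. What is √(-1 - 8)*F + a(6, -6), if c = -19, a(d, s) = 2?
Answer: 2 - 3*I/5 ≈ 2.0 - 0.6*I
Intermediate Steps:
u = 10 (u = 7 + 3 = 10)
b(r, E) = 10 - E
A(H) = 10 - H
F = -⅕ (F = 1/(-19 + (10 - (-1 - 1*3))) = 1/(-19 + (10 - (-1 - 3))) = 1/(-19 + (10 - 1*(-4))) = 1/(-19 + (10 + 4)) = 1/(-19 + 14) = 1/(-5) = -⅕ ≈ -0.20000)
√(-1 - 8)*F + a(6, -6) = √(-1 - 8)*(-⅕) + 2 = √(-9)*(-⅕) + 2 = (3*I)*(-⅕) + 2 = -3*I/5 + 2 = 2 - 3*I/5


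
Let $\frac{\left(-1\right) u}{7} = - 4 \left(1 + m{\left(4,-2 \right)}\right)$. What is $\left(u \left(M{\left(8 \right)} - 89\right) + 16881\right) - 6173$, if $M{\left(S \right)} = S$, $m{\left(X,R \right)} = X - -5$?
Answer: $-11972$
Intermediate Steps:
$m{\left(X,R \right)} = 5 + X$ ($m{\left(X,R \right)} = X + 5 = 5 + X$)
$u = 280$ ($u = - 7 \left(- 4 \left(1 + \left(5 + 4\right)\right)\right) = - 7 \left(- 4 \left(1 + 9\right)\right) = - 7 \left(\left(-4\right) 10\right) = \left(-7\right) \left(-40\right) = 280$)
$\left(u \left(M{\left(8 \right)} - 89\right) + 16881\right) - 6173 = \left(280 \left(8 - 89\right) + 16881\right) - 6173 = \left(280 \left(-81\right) + 16881\right) - 6173 = \left(-22680 + 16881\right) - 6173 = -5799 - 6173 = -11972$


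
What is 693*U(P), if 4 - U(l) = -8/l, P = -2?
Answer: 0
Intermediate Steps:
U(l) = 4 + 8/l (U(l) = 4 - (-8)/l = 4 + 8/l)
693*U(P) = 693*(4 + 8/(-2)) = 693*(4 + 8*(-½)) = 693*(4 - 4) = 693*0 = 0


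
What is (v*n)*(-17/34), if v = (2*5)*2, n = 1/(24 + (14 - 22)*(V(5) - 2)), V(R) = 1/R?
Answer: -25/96 ≈ -0.26042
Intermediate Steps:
n = 5/192 (n = 1/(24 + (14 - 22)*(1/5 - 2)) = 1/(24 - 8*(1/5 - 2)) = 1/(24 - 8*(-9/5)) = 1/(24 + 72/5) = 1/(192/5) = 5/192 ≈ 0.026042)
v = 20 (v = 10*2 = 20)
(v*n)*(-17/34) = (20*(5/192))*(-17/34) = 25*(-17*1/34)/48 = (25/48)*(-1/2) = -25/96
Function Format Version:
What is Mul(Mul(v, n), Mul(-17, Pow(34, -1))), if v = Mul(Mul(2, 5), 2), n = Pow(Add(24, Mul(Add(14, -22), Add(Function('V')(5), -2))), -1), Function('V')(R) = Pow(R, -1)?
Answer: Rational(-25, 96) ≈ -0.26042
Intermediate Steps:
n = Rational(5, 192) (n = Pow(Add(24, Mul(Add(14, -22), Add(Pow(5, -1), -2))), -1) = Pow(Add(24, Mul(-8, Add(Rational(1, 5), -2))), -1) = Pow(Add(24, Mul(-8, Rational(-9, 5))), -1) = Pow(Add(24, Rational(72, 5)), -1) = Pow(Rational(192, 5), -1) = Rational(5, 192) ≈ 0.026042)
v = 20 (v = Mul(10, 2) = 20)
Mul(Mul(v, n), Mul(-17, Pow(34, -1))) = Mul(Mul(20, Rational(5, 192)), Mul(-17, Pow(34, -1))) = Mul(Rational(25, 48), Mul(-17, Rational(1, 34))) = Mul(Rational(25, 48), Rational(-1, 2)) = Rational(-25, 96)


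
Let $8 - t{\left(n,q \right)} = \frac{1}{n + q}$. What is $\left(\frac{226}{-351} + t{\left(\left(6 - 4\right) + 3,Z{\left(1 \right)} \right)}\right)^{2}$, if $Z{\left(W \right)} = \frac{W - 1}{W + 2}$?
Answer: $\frac{157728481}{3080025} \approx 51.21$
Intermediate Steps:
$Z{\left(W \right)} = \frac{-1 + W}{2 + W}$
$t{\left(n,q \right)} = 8 - \frac{1}{n + q}$
$\left(\frac{226}{-351} + t{\left(\left(6 - 4\right) + 3,Z{\left(1 \right)} \right)}\right)^{2} = \left(\frac{226}{-351} + \frac{-1 + 8 \left(\left(6 - 4\right) + 3\right) + 8 \frac{-1 + 1}{2 + 1}}{\left(\left(6 - 4\right) + 3\right) + \frac{-1 + 1}{2 + 1}}\right)^{2} = \left(226 \left(- \frac{1}{351}\right) + \frac{-1 + 8 \left(2 + 3\right) + 8 \cdot \frac{1}{3} \cdot 0}{\left(2 + 3\right) + \frac{1}{3} \cdot 0}\right)^{2} = \left(- \frac{226}{351} + \frac{-1 + 8 \cdot 5 + 8 \cdot \frac{1}{3} \cdot 0}{5 + \frac{1}{3} \cdot 0}\right)^{2} = \left(- \frac{226}{351} + \frac{-1 + 40 + 8 \cdot 0}{5 + 0}\right)^{2} = \left(- \frac{226}{351} + \frac{-1 + 40 + 0}{5}\right)^{2} = \left(- \frac{226}{351} + \frac{1}{5} \cdot 39\right)^{2} = \left(- \frac{226}{351} + \frac{39}{5}\right)^{2} = \left(\frac{12559}{1755}\right)^{2} = \frac{157728481}{3080025}$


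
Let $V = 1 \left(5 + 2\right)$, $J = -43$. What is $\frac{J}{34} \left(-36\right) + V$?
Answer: $\frac{893}{17} \approx 52.529$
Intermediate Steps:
$V = 7$ ($V = 1 \cdot 7 = 7$)
$\frac{J}{34} \left(-36\right) + V = - \frac{43}{34} \left(-36\right) + 7 = \left(-43\right) \frac{1}{34} \left(-36\right) + 7 = \left(- \frac{43}{34}\right) \left(-36\right) + 7 = \frac{774}{17} + 7 = \frac{893}{17}$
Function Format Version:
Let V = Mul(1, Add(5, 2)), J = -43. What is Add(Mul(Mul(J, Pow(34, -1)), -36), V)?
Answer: Rational(893, 17) ≈ 52.529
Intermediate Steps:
V = 7 (V = Mul(1, 7) = 7)
Add(Mul(Mul(J, Pow(34, -1)), -36), V) = Add(Mul(Mul(-43, Pow(34, -1)), -36), 7) = Add(Mul(Mul(-43, Rational(1, 34)), -36), 7) = Add(Mul(Rational(-43, 34), -36), 7) = Add(Rational(774, 17), 7) = Rational(893, 17)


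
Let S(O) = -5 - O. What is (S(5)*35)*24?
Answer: -8400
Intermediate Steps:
(S(5)*35)*24 = ((-5 - 1*5)*35)*24 = ((-5 - 5)*35)*24 = -10*35*24 = -350*24 = -8400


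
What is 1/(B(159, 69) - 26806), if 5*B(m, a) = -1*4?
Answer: -5/134034 ≈ -3.7304e-5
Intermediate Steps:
B(m, a) = -⅘ (B(m, a) = (-1*4)/5 = (⅕)*(-4) = -⅘)
1/(B(159, 69) - 26806) = 1/(-⅘ - 26806) = 1/(-134034/5) = -5/134034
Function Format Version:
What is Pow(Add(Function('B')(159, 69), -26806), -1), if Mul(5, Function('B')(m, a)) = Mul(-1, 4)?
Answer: Rational(-5, 134034) ≈ -3.7304e-5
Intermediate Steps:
Function('B')(m, a) = Rational(-4, 5) (Function('B')(m, a) = Mul(Rational(1, 5), Mul(-1, 4)) = Mul(Rational(1, 5), -4) = Rational(-4, 5))
Pow(Add(Function('B')(159, 69), -26806), -1) = Pow(Add(Rational(-4, 5), -26806), -1) = Pow(Rational(-134034, 5), -1) = Rational(-5, 134034)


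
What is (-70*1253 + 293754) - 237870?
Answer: -31826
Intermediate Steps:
(-70*1253 + 293754) - 237870 = (-87710 + 293754) - 237870 = 206044 - 237870 = -31826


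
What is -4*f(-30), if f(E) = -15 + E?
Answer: 180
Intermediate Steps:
-4*f(-30) = -4*(-15 - 30) = -4*(-45) = 180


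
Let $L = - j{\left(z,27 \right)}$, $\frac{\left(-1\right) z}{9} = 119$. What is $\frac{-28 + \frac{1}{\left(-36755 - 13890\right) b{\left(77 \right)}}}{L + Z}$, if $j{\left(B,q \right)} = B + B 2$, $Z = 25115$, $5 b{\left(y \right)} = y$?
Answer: $- \frac{21838125}{22093942024} \approx -0.00098842$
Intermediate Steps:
$z = -1071$ ($z = \left(-9\right) 119 = -1071$)
$b{\left(y \right)} = \frac{y}{5}$
$j{\left(B,q \right)} = 3 B$ ($j{\left(B,q \right)} = B + 2 B = 3 B$)
$L = 3213$ ($L = - 3 \left(-1071\right) = \left(-1\right) \left(-3213\right) = 3213$)
$\frac{-28 + \frac{1}{\left(-36755 - 13890\right) b{\left(77 \right)}}}{L + Z} = \frac{-28 + \frac{1}{\left(-36755 - 13890\right) \frac{1}{5} \cdot 77}}{3213 + 25115} = \frac{-28 + \frac{1}{\left(-50645\right) \frac{77}{5}}}{28328} = \left(-28 - \frac{1}{779933}\right) \frac{1}{28328} = \left(- \frac{21838125}{779933}\right) \frac{1}{28328} = - \frac{21838125}{22093942024}$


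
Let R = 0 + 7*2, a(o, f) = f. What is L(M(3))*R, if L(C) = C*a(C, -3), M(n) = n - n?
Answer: 0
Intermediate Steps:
M(n) = 0
L(C) = -3*C (L(C) = C*(-3) = -3*C)
R = 14 (R = 0 + 14 = 14)
L(M(3))*R = -3*0*14 = 0*14 = 0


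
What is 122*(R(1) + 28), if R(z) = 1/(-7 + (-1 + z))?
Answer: 23790/7 ≈ 3398.6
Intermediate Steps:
R(z) = 1/(-8 + z)
122*(R(1) + 28) = 122*(1/(-8 + 1) + 28) = 122*(1/(-7) + 28) = 122*(-1/7 + 28) = 122*(195/7) = 23790/7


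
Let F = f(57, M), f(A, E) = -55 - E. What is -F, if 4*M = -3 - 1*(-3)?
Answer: 55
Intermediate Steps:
M = 0 (M = (-3 - 1*(-3))/4 = (-3 + 3)/4 = (1/4)*0 = 0)
F = -55 (F = -55 - 1*0 = -55 + 0 = -55)
-F = -1*(-55) = 55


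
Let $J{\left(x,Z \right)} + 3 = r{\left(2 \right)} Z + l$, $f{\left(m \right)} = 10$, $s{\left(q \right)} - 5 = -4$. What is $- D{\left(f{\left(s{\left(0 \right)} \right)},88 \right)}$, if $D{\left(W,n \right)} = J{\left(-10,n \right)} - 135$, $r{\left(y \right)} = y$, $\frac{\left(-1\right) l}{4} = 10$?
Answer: $2$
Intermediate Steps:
$l = -40$ ($l = \left(-4\right) 10 = -40$)
$s{\left(q \right)} = 1$ ($s{\left(q \right)} = 5 - 4 = 1$)
$J{\left(x,Z \right)} = -43 + 2 Z$ ($J{\left(x,Z \right)} = -3 + \left(2 Z - 40\right) = -3 + \left(-40 + 2 Z\right) = -43 + 2 Z$)
$D{\left(W,n \right)} = -178 + 2 n$ ($D{\left(W,n \right)} = \left(-43 + 2 n\right) - 135 = -178 + 2 n$)
$- D{\left(f{\left(s{\left(0 \right)} \right)},88 \right)} = - (-178 + 2 \cdot 88) = - (-178 + 176) = \left(-1\right) \left(-2\right) = 2$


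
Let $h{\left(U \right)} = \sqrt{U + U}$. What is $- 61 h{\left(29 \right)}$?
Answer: $- 61 \sqrt{58} \approx -464.56$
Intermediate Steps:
$h{\left(U \right)} = \sqrt{2} \sqrt{U}$ ($h{\left(U \right)} = \sqrt{2 U} = \sqrt{2} \sqrt{U}$)
$- 61 h{\left(29 \right)} = - 61 \sqrt{2} \sqrt{29} = - 61 \sqrt{58}$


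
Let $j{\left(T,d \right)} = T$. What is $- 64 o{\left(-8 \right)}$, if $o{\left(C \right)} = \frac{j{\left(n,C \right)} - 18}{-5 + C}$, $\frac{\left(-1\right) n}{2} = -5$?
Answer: $- \frac{512}{13} \approx -39.385$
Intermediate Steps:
$n = 10$ ($n = \left(-2\right) \left(-5\right) = 10$)
$o{\left(C \right)} = - \frac{8}{-5 + C}$ ($o{\left(C \right)} = \frac{10 - 18}{-5 + C} = - \frac{8}{-5 + C}$)
$- 64 o{\left(-8 \right)} = - 64 \left(- \frac{8}{-5 - 8}\right) = - 64 \left(- \frac{8}{-13}\right) = - 64 \left(\left(-8\right) \left(- \frac{1}{13}\right)\right) = \left(-64\right) \frac{8}{13} = - \frac{512}{13}$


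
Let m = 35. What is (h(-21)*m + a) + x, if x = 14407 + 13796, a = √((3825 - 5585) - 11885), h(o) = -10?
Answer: 27853 + I*√13645 ≈ 27853.0 + 116.81*I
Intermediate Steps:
a = I*√13645 (a = √(-1760 - 11885) = √(-13645) = I*√13645 ≈ 116.81*I)
x = 28203
(h(-21)*m + a) + x = (-10*35 + I*√13645) + 28203 = (-350 + I*√13645) + 28203 = 27853 + I*√13645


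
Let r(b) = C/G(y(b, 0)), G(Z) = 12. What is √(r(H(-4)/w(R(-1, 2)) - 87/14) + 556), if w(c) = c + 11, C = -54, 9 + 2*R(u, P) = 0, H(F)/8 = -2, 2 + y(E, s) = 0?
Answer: √2206/2 ≈ 23.484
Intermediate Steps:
y(E, s) = -2 (y(E, s) = -2 + 0 = -2)
H(F) = -16 (H(F) = 8*(-2) = -16)
R(u, P) = -9/2 (R(u, P) = -9/2 + (½)*0 = -9/2 + 0 = -9/2)
w(c) = 11 + c
r(b) = -9/2 (r(b) = -54/12 = -54*1/12 = -9/2)
√(r(H(-4)/w(R(-1, 2)) - 87/14) + 556) = √(-9/2 + 556) = √(1103/2) = √2206/2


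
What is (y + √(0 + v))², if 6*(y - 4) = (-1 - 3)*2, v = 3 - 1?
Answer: 82/9 + 16*√2/3 ≈ 16.654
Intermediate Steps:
v = 2
y = 8/3 (y = 4 + ((-1 - 3)*2)/6 = 4 + (-4*2)/6 = 4 + (⅙)*(-8) = 4 - 4/3 = 8/3 ≈ 2.6667)
(y + √(0 + v))² = (8/3 + √(0 + 2))² = (8/3 + √2)²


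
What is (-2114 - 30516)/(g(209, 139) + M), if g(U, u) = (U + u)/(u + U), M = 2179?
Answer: -3263/218 ≈ -14.968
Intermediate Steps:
g(U, u) = 1 (g(U, u) = (U + u)/(U + u) = 1)
(-2114 - 30516)/(g(209, 139) + M) = (-2114 - 30516)/(1 + 2179) = -32630/2180 = -32630*1/2180 = -3263/218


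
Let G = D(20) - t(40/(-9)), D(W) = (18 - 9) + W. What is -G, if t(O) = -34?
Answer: -63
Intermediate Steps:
D(W) = 9 + W
G = 63 (G = (9 + 20) - 1*(-34) = 29 + 34 = 63)
-G = -1*63 = -63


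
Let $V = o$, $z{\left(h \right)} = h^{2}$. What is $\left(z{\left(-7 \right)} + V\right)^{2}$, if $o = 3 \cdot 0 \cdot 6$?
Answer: $2401$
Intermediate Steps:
$o = 0$ ($o = 0 \cdot 6 = 0$)
$V = 0$
$\left(z{\left(-7 \right)} + V\right)^{2} = \left(\left(-7\right)^{2} + 0\right)^{2} = \left(49 + 0\right)^{2} = 49^{2} = 2401$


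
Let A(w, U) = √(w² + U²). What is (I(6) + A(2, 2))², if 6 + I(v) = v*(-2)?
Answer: 332 - 72*√2 ≈ 230.18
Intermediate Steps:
A(w, U) = √(U² + w²)
I(v) = -6 - 2*v (I(v) = -6 + v*(-2) = -6 - 2*v)
(I(6) + A(2, 2))² = ((-6 - 2*6) + √(2² + 2²))² = ((-6 - 12) + √(4 + 4))² = (-18 + √8)² = (-18 + 2*√2)²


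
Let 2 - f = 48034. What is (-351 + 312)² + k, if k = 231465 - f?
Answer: 281018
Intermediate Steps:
f = -48032 (f = 2 - 1*48034 = 2 - 48034 = -48032)
k = 279497 (k = 231465 - 1*(-48032) = 231465 + 48032 = 279497)
(-351 + 312)² + k = (-351 + 312)² + 279497 = (-39)² + 279497 = 1521 + 279497 = 281018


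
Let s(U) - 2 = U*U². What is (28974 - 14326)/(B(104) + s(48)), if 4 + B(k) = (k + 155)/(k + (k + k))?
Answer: 4570176/34504339 ≈ 0.13245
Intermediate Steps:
s(U) = 2 + U³ (s(U) = 2 + U*U² = 2 + U³)
B(k) = -4 + (155 + k)/(3*k) (B(k) = -4 + (k + 155)/(k + (k + k)) = -4 + (155 + k)/(k + 2*k) = -4 + (155 + k)/((3*k)) = -4 + (155 + k)*(1/(3*k)) = -4 + (155 + k)/(3*k))
(28974 - 14326)/(B(104) + s(48)) = (28974 - 14326)/((⅓)*(155 - 11*104)/104 + (2 + 48³)) = 14648/((⅓)*(1/104)*(155 - 1144) + (2 + 110592)) = 14648/((⅓)*(1/104)*(-989) + 110594) = 14648/(-989/312 + 110594) = 14648/(34504339/312) = 14648*(312/34504339) = 4570176/34504339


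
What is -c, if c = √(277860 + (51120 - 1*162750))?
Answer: -3*√18470 ≈ -407.71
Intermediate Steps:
c = 3*√18470 (c = √(277860 + (51120 - 162750)) = √(277860 - 111630) = √166230 = 3*√18470 ≈ 407.71)
-c = -3*√18470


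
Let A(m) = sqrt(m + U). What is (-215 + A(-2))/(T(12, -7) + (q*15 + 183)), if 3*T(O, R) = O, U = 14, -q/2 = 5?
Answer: -215/37 + 2*sqrt(3)/37 ≈ -5.7172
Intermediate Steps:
q = -10 (q = -2*5 = -10)
T(O, R) = O/3
A(m) = sqrt(14 + m) (A(m) = sqrt(m + 14) = sqrt(14 + m))
(-215 + A(-2))/(T(12, -7) + (q*15 + 183)) = (-215 + sqrt(14 - 2))/((1/3)*12 + (-10*15 + 183)) = (-215 + sqrt(12))/(4 + (-150 + 183)) = (-215 + 2*sqrt(3))/(4 + 33) = (-215 + 2*sqrt(3))/37 = (-215 + 2*sqrt(3))*(1/37) = -215/37 + 2*sqrt(3)/37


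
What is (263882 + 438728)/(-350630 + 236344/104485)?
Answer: -36706102925/18317669603 ≈ -2.0039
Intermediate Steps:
(263882 + 438728)/(-350630 + 236344/104485) = 702610/(-350630 + 236344*(1/104485)) = 702610/(-350630 + 236344/104485) = 702610/(-36635339206/104485) = 702610*(-104485/36635339206) = -36706102925/18317669603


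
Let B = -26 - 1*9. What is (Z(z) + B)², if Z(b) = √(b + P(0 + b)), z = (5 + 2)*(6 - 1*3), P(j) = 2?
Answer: (35 - √23)² ≈ 912.29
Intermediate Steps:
z = 21 (z = 7*(6 - 3) = 7*3 = 21)
Z(b) = √(2 + b) (Z(b) = √(b + 2) = √(2 + b))
B = -35 (B = -26 - 9 = -35)
(Z(z) + B)² = (√(2 + 21) - 35)² = (√23 - 35)² = (-35 + √23)²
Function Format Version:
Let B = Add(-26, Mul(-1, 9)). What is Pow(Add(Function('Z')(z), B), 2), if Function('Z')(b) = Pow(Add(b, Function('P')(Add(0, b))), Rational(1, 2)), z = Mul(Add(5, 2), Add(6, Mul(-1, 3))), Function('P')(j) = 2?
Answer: Pow(Add(35, Mul(-1, Pow(23, Rational(1, 2)))), 2) ≈ 912.29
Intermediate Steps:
z = 21 (z = Mul(7, Add(6, -3)) = Mul(7, 3) = 21)
Function('Z')(b) = Pow(Add(2, b), Rational(1, 2)) (Function('Z')(b) = Pow(Add(b, 2), Rational(1, 2)) = Pow(Add(2, b), Rational(1, 2)))
B = -35 (B = Add(-26, -9) = -35)
Pow(Add(Function('Z')(z), B), 2) = Pow(Add(Pow(Add(2, 21), Rational(1, 2)), -35), 2) = Pow(Add(Pow(23, Rational(1, 2)), -35), 2) = Pow(Add(-35, Pow(23, Rational(1, 2))), 2)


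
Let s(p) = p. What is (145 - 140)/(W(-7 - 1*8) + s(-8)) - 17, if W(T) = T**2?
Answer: -3684/217 ≈ -16.977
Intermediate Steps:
(145 - 140)/(W(-7 - 1*8) + s(-8)) - 17 = (145 - 140)/((-7 - 1*8)**2 - 8) - 17 = 5/((-7 - 8)**2 - 8) - 17 = 5/((-15)**2 - 8) - 17 = 5/(225 - 8) - 17 = 5/217 - 17 = -3684/217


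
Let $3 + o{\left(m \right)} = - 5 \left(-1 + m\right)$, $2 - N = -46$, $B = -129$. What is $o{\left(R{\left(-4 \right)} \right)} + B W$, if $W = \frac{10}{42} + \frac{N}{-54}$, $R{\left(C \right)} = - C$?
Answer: $\frac{1385}{21} \approx 65.952$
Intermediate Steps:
$N = 48$ ($N = 2 - -46 = 2 + 46 = 48$)
$o{\left(m \right)} = 2 - 5 m$ ($o{\left(m \right)} = -3 - 5 \left(-1 + m\right) = -3 - \left(-5 + 5 m\right) = 2 - 5 m$)
$W = - \frac{41}{63}$ ($W = \frac{10}{42} + \frac{48}{-54} = 10 \cdot \frac{1}{42} + 48 \left(- \frac{1}{54}\right) = \frac{5}{21} - \frac{8}{9} = - \frac{41}{63} \approx -0.65079$)
$o{\left(R{\left(-4 \right)} \right)} + B W = \left(2 - 5 \left(\left(-1\right) \left(-4\right)\right)\right) - - \frac{1763}{21} = \left(2 - 20\right) + \frac{1763}{21} = -18 + \frac{1763}{21} = \frac{1385}{21}$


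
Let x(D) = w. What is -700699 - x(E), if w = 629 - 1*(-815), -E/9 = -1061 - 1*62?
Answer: -702143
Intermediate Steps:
E = 10107 (E = -9*(-1061 - 1*62) = -9*(-1061 - 62) = -9*(-1123) = 10107)
w = 1444 (w = 629 + 815 = 1444)
x(D) = 1444
-700699 - x(E) = -700699 - 1*1444 = -700699 - 1444 = -702143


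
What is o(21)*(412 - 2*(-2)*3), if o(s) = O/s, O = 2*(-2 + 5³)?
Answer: 34768/7 ≈ 4966.9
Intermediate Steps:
O = 246 (O = 2*(-2 + 125) = 2*123 = 246)
o(s) = 246/s
o(21)*(412 - 2*(-2)*3) = (246/21)*(412 - 2*(-2)*3) = (246*(1/21))*(412 + 4*3) = 82*(412 + 12)/7 = (82/7)*424 = 34768/7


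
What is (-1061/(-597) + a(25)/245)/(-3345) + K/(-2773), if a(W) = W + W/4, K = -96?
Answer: 36956844427/1085366453220 ≈ 0.034050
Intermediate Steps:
a(W) = 5*W/4 (a(W) = W + W*(¼) = W + W/4 = 5*W/4)
(-1061/(-597) + a(25)/245)/(-3345) + K/(-2773) = (-1061/(-597) + ((5/4)*25)/245)/(-3345) - 96/(-2773) = (-1061*(-1/597) + (125/4)*(1/245))*(-1/3345) - 96*(-1/2773) = (1061/597 + 25/196)*(-1/3345) + 96/2773 = (222881/117012)*(-1/3345) + 96/2773 = -222881/391405140 + 96/2773 = 36956844427/1085366453220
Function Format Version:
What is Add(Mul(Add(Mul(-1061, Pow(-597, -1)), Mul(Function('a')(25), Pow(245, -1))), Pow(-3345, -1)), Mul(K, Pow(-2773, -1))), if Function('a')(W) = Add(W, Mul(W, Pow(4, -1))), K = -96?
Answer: Rational(36956844427, 1085366453220) ≈ 0.034050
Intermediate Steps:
Function('a')(W) = Mul(Rational(5, 4), W) (Function('a')(W) = Add(W, Mul(W, Rational(1, 4))) = Add(W, Mul(Rational(1, 4), W)) = Mul(Rational(5, 4), W))
Add(Mul(Add(Mul(-1061, Pow(-597, -1)), Mul(Function('a')(25), Pow(245, -1))), Pow(-3345, -1)), Mul(K, Pow(-2773, -1))) = Add(Mul(Add(Mul(-1061, Pow(-597, -1)), Mul(Mul(Rational(5, 4), 25), Pow(245, -1))), Pow(-3345, -1)), Mul(-96, Pow(-2773, -1))) = Add(Mul(Add(Mul(-1061, Rational(-1, 597)), Mul(Rational(125, 4), Rational(1, 245))), Rational(-1, 3345)), Mul(-96, Rational(-1, 2773))) = Add(Mul(Add(Rational(1061, 597), Rational(25, 196)), Rational(-1, 3345)), Rational(96, 2773)) = Add(Mul(Rational(222881, 117012), Rational(-1, 3345)), Rational(96, 2773)) = Add(Rational(-222881, 391405140), Rational(96, 2773)) = Rational(36956844427, 1085366453220)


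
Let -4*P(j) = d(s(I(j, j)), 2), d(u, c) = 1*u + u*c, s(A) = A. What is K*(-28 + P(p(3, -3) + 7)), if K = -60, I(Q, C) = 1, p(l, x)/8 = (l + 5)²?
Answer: 1725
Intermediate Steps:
p(l, x) = 8*(5 + l)² (p(l, x) = 8*(l + 5)² = 8*(5 + l)²)
d(u, c) = u + c*u
P(j) = -¾ (P(j) = -(1 + 2)/4 = -3/4 = -¼*3 = -¾)
K*(-28 + P(p(3, -3) + 7)) = -60*(-28 - ¾) = -60*(-115/4) = 1725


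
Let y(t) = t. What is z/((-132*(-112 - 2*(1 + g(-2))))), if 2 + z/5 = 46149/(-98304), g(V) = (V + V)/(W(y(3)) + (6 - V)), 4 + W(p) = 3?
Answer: -188811/227803136 ≈ -0.00082883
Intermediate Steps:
W(p) = -1 (W(p) = -4 + 3 = -1)
g(V) = 2*V/(5 - V) (g(V) = (V + V)/(-1 + (6 - V)) = (2*V)/(5 - V) = 2*V/(5 - V))
z = -404595/32768 (z = -10 + 5*(46149/(-98304)) = -10 + 5*(46149*(-1/98304)) = -10 + 5*(-15383/32768) = -10 - 76915/32768 = -404595/32768 ≈ -12.347)
z/((-132*(-112 - 2*(1 + g(-2))))) = -404595*(-1/(132*(-112 - 2*(1 - 2*(-2)/(-5 - 2)))))/32768 = -404595*(-1/(132*(-112 - 2*(1 - 2*(-2)/(-7)))))/32768 = -404595*(-1/(132*(-112 - 2*(1 - 2*(-2)*(-⅐)))))/32768 = -404595*(-1/(132*(-112 - 2*(1 - 4/7))))/32768 = -404595*(-1/(132*(-112 - 2*3/7)))/32768 = -404595*(-1/(132*(-112 - 6/7)))/32768 = -404595/(32768*((-132*(-790/7)))) = -404595/(32768*104280/7) = -404595/32768*7/104280 = -188811/227803136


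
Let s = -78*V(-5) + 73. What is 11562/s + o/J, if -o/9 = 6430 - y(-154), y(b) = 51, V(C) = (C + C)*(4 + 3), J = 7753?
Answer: -228014877/42897349 ≈ -5.3154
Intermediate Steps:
V(C) = 14*C (V(C) = (2*C)*7 = 14*C)
s = 5533 (s = -1092*(-5) + 73 = -78*(-70) + 73 = 5460 + 73 = 5533)
o = -57411 (o = -9*(6430 - 1*51) = -9*(6430 - 51) = -9*6379 = -57411)
11562/s + o/J = 11562/5533 - 57411/7753 = -228014877/42897349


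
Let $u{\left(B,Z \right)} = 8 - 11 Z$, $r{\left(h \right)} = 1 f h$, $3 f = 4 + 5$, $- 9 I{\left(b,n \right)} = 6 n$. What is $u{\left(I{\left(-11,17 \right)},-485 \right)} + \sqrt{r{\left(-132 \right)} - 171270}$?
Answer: $5343 + 51 i \sqrt{66} \approx 5343.0 + 414.33 i$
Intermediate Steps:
$I{\left(b,n \right)} = - \frac{2 n}{3}$ ($I{\left(b,n \right)} = - \frac{6 n}{9} = - \frac{2 n}{3}$)
$f = 3$ ($f = \frac{4 + 5}{3} = \frac{1}{3} \cdot 9 = 3$)
$r{\left(h \right)} = 3 h$ ($r{\left(h \right)} = 1 \cdot 3 h = 3 h$)
$u{\left(I{\left(-11,17 \right)},-485 \right)} + \sqrt{r{\left(-132 \right)} - 171270} = \left(8 - -5335\right) + \sqrt{3 \left(-132\right) - 171270} = \left(8 + 5335\right) + \sqrt{-396 - 171270} = 5343 + \sqrt{-171666} = 5343 + 51 i \sqrt{66}$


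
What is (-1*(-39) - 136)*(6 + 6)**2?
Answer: -13968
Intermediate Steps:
(-1*(-39) - 136)*(6 + 6)**2 = (39 - 136)*12**2 = -97*144 = -13968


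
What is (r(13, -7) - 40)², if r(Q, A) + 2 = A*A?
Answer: 49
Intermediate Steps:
r(Q, A) = -2 + A² (r(Q, A) = -2 + A*A = -2 + A²)
(r(13, -7) - 40)² = ((-2 + (-7)²) - 40)² = ((-2 + 49) - 40)² = (47 - 40)² = 7² = 49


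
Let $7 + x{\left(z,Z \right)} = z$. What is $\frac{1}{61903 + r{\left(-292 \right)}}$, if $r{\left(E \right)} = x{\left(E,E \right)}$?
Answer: $\frac{1}{61604} \approx 1.6233 \cdot 10^{-5}$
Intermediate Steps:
$x{\left(z,Z \right)} = -7 + z$
$r{\left(E \right)} = -7 + E$
$\frac{1}{61903 + r{\left(-292 \right)}} = \frac{1}{61903 - 299} = \frac{1}{61604}$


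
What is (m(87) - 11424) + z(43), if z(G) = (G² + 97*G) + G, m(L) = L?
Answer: -5274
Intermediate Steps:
z(G) = G² + 98*G
(m(87) - 11424) + z(43) = (87 - 11424) + 43*(98 + 43) = -11337 + 43*141 = -11337 + 6063 = -5274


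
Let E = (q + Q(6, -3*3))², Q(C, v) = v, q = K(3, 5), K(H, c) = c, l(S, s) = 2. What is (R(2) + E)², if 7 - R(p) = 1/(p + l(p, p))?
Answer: 8281/16 ≈ 517.56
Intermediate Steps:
q = 5
R(p) = 7 - 1/(2 + p) (R(p) = 7 - 1/(p + 2) = 7 - 1/(2 + p))
E = 16 (E = (5 - 3*3)² = (5 - 9)² = (-4)² = 16)
(R(2) + E)² = ((13 + 7*2)/(2 + 2) + 16)² = ((13 + 14)/4 + 16)² = ((¼)*27 + 16)² = (27/4 + 16)² = (91/4)² = 8281/16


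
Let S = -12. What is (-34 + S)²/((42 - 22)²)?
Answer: 529/100 ≈ 5.2900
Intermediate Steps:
(-34 + S)²/((42 - 22)²) = (-34 - 12)²/((42 - 22)²) = (-46)²/(20²) = 2116/400 = 2116*(1/400) = 529/100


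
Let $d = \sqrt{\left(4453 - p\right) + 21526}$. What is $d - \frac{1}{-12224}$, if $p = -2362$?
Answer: $\frac{1}{12224} + 3 \sqrt{3149} \approx 168.35$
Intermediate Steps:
$d = 3 \sqrt{3149}$ ($d = \sqrt{\left(4453 - -2362\right) + 21526} = \sqrt{\left(4453 + 2362\right) + 21526} = \sqrt{6815 + 21526} = \sqrt{28341} = 3 \sqrt{3149} \approx 168.35$)
$d - \frac{1}{-12224} = 3 \sqrt{3149} - \frac{1}{-12224} = 3 \sqrt{3149} - - \frac{1}{12224} = 3 \sqrt{3149} + \frac{1}{12224} = \frac{1}{12224} + 3 \sqrt{3149}$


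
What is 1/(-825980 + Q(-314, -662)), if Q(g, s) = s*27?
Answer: -1/843854 ≈ -1.1850e-6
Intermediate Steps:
Q(g, s) = 27*s
1/(-825980 + Q(-314, -662)) = 1/(-825980 + 27*(-662)) = 1/(-825980 - 17874) = 1/(-843854) = -1/843854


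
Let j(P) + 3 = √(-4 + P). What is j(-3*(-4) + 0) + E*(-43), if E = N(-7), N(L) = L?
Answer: 298 + 2*√2 ≈ 300.83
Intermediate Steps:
E = -7
j(P) = -3 + √(-4 + P)
j(-3*(-4) + 0) + E*(-43) = (-3 + √(-4 + (-3*(-4) + 0))) - 7*(-43) = (-3 + √(-4 + (12 + 0))) + 301 = (-3 + √(-4 + 12)) + 301 = (-3 + √8) + 301 = (-3 + 2*√2) + 301 = 298 + 2*√2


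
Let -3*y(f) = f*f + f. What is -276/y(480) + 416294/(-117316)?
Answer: -2000350439/564289960 ≈ -3.5449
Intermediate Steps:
y(f) = -f/3 - f²/3 (y(f) = -(f*f + f)/3 = -(f² + f)/3 = -(f + f²)/3 = -f/3 - f²/3)
-276/y(480) + 416294/(-117316) = -276*(-1/(160*(1 + 480))) + 416294/(-117316) = -276/((-⅓*480*481)) + 416294*(-1/117316) = -276/(-76960) - 208147/58658 = -276*(-1/76960) - 208147/58658 = 69/19240 - 208147/58658 = -2000350439/564289960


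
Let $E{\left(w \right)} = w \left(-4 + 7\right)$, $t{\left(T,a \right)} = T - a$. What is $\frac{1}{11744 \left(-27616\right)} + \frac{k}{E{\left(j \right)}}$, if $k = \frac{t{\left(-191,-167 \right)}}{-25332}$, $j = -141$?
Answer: $- \frac{649537561}{289604574323712} \approx -2.2428 \cdot 10^{-6}$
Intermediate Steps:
$k = \frac{2}{2111}$ ($k = \frac{-191 - -167}{-25332} = \left(-191 + 167\right) \left(- \frac{1}{25332}\right) = \left(-24\right) \left(- \frac{1}{25332}\right) = \frac{2}{2111} \approx 0.00094742$)
$E{\left(w \right)} = 3 w$ ($E{\left(w \right)} = w 3 = 3 w$)
$\frac{1}{11744 \left(-27616\right)} + \frac{k}{E{\left(j \right)}} = \frac{1}{11744 \left(-27616\right)} + \frac{2}{2111 \cdot 3 \left(-141\right)} = \frac{1}{11744} \left(- \frac{1}{27616}\right) + \frac{2}{2111 \left(-423\right)} = - \frac{1}{324322304} + \frac{2}{2111} \left(- \frac{1}{423}\right) = - \frac{1}{324322304} - \frac{2}{892953} = - \frac{649537561}{289604574323712}$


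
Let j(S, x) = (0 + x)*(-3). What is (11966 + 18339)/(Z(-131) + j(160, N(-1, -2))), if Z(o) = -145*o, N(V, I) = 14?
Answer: 2755/1723 ≈ 1.5990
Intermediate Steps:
j(S, x) = -3*x (j(S, x) = x*(-3) = -3*x)
(11966 + 18339)/(Z(-131) + j(160, N(-1, -2))) = (11966 + 18339)/(-145*(-131) - 3*14) = 30305/(18995 - 42) = 30305/18953 = 30305*(1/18953) = 2755/1723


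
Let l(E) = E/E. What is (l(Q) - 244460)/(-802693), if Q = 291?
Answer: 244459/802693 ≈ 0.30455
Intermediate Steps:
l(E) = 1
(l(Q) - 244460)/(-802693) = (1 - 244460)/(-802693) = -244459*(-1/802693) = 244459/802693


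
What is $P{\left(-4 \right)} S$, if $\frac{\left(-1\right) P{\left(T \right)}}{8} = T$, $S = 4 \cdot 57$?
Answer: $7296$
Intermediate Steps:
$S = 228$
$P{\left(T \right)} = - 8 T$
$P{\left(-4 \right)} S = \left(-8\right) \left(-4\right) 228 = 32 \cdot 228 = 7296$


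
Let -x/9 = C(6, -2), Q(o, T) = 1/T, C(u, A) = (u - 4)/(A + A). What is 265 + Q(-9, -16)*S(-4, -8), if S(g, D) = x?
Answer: 8471/32 ≈ 264.72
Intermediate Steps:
C(u, A) = (-4 + u)/(2*A) (C(u, A) = (-4 + u)/((2*A)) = (-4 + u)*(1/(2*A)) = (-4 + u)/(2*A))
x = 9/2 (x = -9*(-4 + 6)/(2*(-2)) = -9*(-1)*2/(2*2) = -9*(-½) = 9/2 ≈ 4.5000)
S(g, D) = 9/2
265 + Q(-9, -16)*S(-4, -8) = 265 + (9/2)/(-16) = 265 - 1/16*9/2 = 265 - 9/32 = 8471/32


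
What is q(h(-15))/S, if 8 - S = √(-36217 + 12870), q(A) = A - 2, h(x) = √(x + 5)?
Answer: -16/23411 - √233470/23411 - 2*I*√23347/23411 + 8*I*√10/23411 ≈ -0.021323 - 0.011973*I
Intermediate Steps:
h(x) = √(5 + x)
q(A) = -2 + A
S = 8 - I*√23347 (S = 8 - √(-36217 + 12870) = 8 - √(-23347) = 8 - I*√23347 ≈ 8.0 - 152.8*I)
q(h(-15))/S = (-2 + √(5 - 15))/(8 - I*√23347) = (-2 + √(-10))/(8 - I*√23347) = (-2 + I*√10)/(8 - I*√23347)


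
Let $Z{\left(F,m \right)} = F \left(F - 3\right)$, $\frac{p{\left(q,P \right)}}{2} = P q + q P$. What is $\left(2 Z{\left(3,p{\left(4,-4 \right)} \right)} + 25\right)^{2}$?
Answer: $625$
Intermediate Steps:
$p{\left(q,P \right)} = 4 P q$ ($p{\left(q,P \right)} = 2 \left(P q + q P\right) = 2 \left(P q + P q\right) = 2 \cdot 2 P q = 4 P q$)
$Z{\left(F,m \right)} = F \left(-3 + F\right)$
$\left(2 Z{\left(3,p{\left(4,-4 \right)} \right)} + 25\right)^{2} = \left(2 \cdot 3 \left(-3 + 3\right) + 25\right)^{2} = \left(2 \cdot 3 \cdot 0 + 25\right)^{2} = \left(2 \cdot 0 + 25\right)^{2} = \left(0 + 25\right)^{2} = 25^{2} = 625$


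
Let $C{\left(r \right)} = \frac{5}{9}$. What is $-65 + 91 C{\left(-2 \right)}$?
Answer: $- \frac{130}{9} \approx -14.444$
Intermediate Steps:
$C{\left(r \right)} = \frac{5}{9}$ ($C{\left(r \right)} = 5 \cdot \frac{1}{9} = \frac{5}{9}$)
$-65 + 91 C{\left(-2 \right)} = -65 + 91 \cdot \frac{5}{9} = -65 + \frac{455}{9} = - \frac{130}{9}$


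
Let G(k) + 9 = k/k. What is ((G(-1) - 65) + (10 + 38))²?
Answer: 625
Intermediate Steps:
G(k) = -8 (G(k) = -9 + k/k = -9 + 1 = -8)
((G(-1) - 65) + (10 + 38))² = ((-8 - 65) + (10 + 38))² = (-73 + 48)² = (-25)² = 625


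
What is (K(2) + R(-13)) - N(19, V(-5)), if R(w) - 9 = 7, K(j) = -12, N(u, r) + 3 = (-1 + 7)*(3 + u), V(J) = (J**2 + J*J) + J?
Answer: -125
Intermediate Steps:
V(J) = J + 2*J**2 (V(J) = (J**2 + J**2) + J = 2*J**2 + J = J + 2*J**2)
N(u, r) = 15 + 6*u (N(u, r) = -3 + (-1 + 7)*(3 + u) = -3 + 6*(3 + u) = -3 + (18 + 6*u) = 15 + 6*u)
R(w) = 16 (R(w) = 9 + 7 = 16)
(K(2) + R(-13)) - N(19, V(-5)) = (-12 + 16) - (15 + 6*19) = 4 - (15 + 114) = 4 - 1*129 = 4 - 129 = -125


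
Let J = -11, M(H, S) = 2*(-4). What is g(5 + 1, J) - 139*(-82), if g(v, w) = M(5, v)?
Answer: 11390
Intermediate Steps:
M(H, S) = -8
g(v, w) = -8
g(5 + 1, J) - 139*(-82) = -8 - 139*(-82) = -8 + 11398 = 11390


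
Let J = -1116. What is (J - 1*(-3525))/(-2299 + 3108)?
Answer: 2409/809 ≈ 2.9777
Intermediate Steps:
(J - 1*(-3525))/(-2299 + 3108) = (-1116 - 1*(-3525))/(-2299 + 3108) = (-1116 + 3525)/809 = 2409*(1/809) = 2409/809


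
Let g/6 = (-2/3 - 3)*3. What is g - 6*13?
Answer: -144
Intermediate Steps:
g = -66 (g = 6*((-2/3 - 3)*3) = 6*((-2*⅓ - 3)*3) = 6*((-⅔ - 3)*3) = 6*(-11/3*3) = 6*(-11) = -66)
g - 6*13 = -66 - 6*13 = -66 - 78 = -144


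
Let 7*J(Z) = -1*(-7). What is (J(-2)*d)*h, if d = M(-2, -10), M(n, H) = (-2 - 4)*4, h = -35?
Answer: 840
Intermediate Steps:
M(n, H) = -24 (M(n, H) = -6*4 = -24)
d = -24
J(Z) = 1 (J(Z) = (-1*(-7))/7 = (⅐)*7 = 1)
(J(-2)*d)*h = (1*(-24))*(-35) = -24*(-35) = 840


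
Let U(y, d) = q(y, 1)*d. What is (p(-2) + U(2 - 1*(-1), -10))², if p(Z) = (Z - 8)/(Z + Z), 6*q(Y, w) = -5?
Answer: 4225/36 ≈ 117.36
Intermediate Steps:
q(Y, w) = -⅚ (q(Y, w) = (⅙)*(-5) = -⅚)
U(y, d) = -5*d/6
p(Z) = (-8 + Z)/(2*Z) (p(Z) = (-8 + Z)/((2*Z)) = (-8 + Z)*(1/(2*Z)) = (-8 + Z)/(2*Z))
(p(-2) + U(2 - 1*(-1), -10))² = ((½)*(-8 - 2)/(-2) - ⅚*(-10))² = ((½)*(-½)*(-10) + 25/3)² = (5/2 + 25/3)² = (65/6)² = 4225/36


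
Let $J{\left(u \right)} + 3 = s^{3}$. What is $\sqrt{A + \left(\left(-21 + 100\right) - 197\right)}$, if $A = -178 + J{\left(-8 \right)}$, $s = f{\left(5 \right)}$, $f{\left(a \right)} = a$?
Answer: $i \sqrt{174} \approx 13.191 i$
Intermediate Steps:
$s = 5$
$J{\left(u \right)} = 122$ ($J{\left(u \right)} = -3 + 5^{3} = -3 + 125 = 122$)
$A = -56$ ($A = -178 + 122 = -56$)
$\sqrt{A + \left(\left(-21 + 100\right) - 197\right)} = \sqrt{-56 + \left(\left(-21 + 100\right) - 197\right)} = \sqrt{-56 + \left(79 - 197\right)} = \sqrt{-56 - 118} = \sqrt{-174} = i \sqrt{174}$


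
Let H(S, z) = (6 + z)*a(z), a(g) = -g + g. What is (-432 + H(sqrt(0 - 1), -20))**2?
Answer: 186624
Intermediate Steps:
a(g) = 0
H(S, z) = 0 (H(S, z) = (6 + z)*0 = 0)
(-432 + H(sqrt(0 - 1), -20))**2 = (-432 + 0)**2 = (-432)**2 = 186624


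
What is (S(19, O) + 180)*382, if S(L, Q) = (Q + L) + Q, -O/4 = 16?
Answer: 27122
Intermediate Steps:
O = -64 (O = -4*16 = -64)
S(L, Q) = L + 2*Q (S(L, Q) = (L + Q) + Q = L + 2*Q)
(S(19, O) + 180)*382 = ((19 + 2*(-64)) + 180)*382 = ((19 - 128) + 180)*382 = (-109 + 180)*382 = 71*382 = 27122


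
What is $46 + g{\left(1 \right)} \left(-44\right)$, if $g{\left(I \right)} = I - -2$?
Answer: $-86$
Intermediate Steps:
$g{\left(I \right)} = 2 + I$ ($g{\left(I \right)} = I + 2 = 2 + I$)
$46 + g{\left(1 \right)} \left(-44\right) = 46 + \left(2 + 1\right) \left(-44\right) = 46 + 3 \left(-44\right) = 46 - 132 = -86$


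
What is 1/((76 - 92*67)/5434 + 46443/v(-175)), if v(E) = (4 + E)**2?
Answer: 1393821/652211 ≈ 2.1371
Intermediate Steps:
1/((76 - 92*67)/5434 + 46443/v(-175)) = 1/((76 - 92*67)/5434 + 46443/((4 - 175)**2)) = 1/((76 - 6164)*(1/5434) + 46443/((-171)**2)) = 1/(-6088*1/5434 + 46443/29241) = 1/(-3044/2717 + 46443*(1/29241)) = 1/(-3044/2717 + 15481/9747) = 1/(652211/1393821) = 1393821/652211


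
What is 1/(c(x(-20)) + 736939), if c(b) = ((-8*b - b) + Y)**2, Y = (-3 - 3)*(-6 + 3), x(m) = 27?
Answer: 1/787564 ≈ 1.2697e-6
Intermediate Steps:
Y = 18 (Y = -6*(-3) = 18)
c(b) = (18 - 9*b)**2 (c(b) = ((-8*b - b) + 18)**2 = (-9*b + 18)**2 = (18 - 9*b)**2)
1/(c(x(-20)) + 736939) = 1/(81*(-2 + 27)**2 + 736939) = 1/(81*25**2 + 736939) = 1/(81*625 + 736939) = 1/(50625 + 736939) = 1/787564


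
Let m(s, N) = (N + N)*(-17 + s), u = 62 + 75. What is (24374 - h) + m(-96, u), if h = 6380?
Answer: -12968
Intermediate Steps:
u = 137
m(s, N) = 2*N*(-17 + s) (m(s, N) = (2*N)*(-17 + s) = 2*N*(-17 + s))
(24374 - h) + m(-96, u) = (24374 - 1*6380) + 2*137*(-17 - 96) = (24374 - 6380) + 2*137*(-113) = 17994 - 30962 = -12968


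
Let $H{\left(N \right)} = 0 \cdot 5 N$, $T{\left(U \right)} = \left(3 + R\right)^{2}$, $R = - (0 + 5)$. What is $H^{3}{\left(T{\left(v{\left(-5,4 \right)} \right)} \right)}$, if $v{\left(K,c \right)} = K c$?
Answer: $0$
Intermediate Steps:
$R = -5$ ($R = \left(-1\right) 5 = -5$)
$T{\left(U \right)} = 4$ ($T{\left(U \right)} = \left(3 - 5\right)^{2} = \left(-2\right)^{2} = 4$)
$H{\left(N \right)} = 0$ ($H{\left(N \right)} = 0 N = 0$)
$H^{3}{\left(T{\left(v{\left(-5,4 \right)} \right)} \right)} = 0^{3} = 0$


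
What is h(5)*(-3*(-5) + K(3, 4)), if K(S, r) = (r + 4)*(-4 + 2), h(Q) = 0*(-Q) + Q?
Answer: -5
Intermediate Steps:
h(Q) = Q (h(Q) = 0 + Q = Q)
K(S, r) = -8 - 2*r (K(S, r) = (4 + r)*(-2) = -8 - 2*r)
h(5)*(-3*(-5) + K(3, 4)) = 5*(-3*(-5) + (-8 - 2*4)) = 5*(15 + (-8 - 8)) = 5*(15 - 16) = 5*(-1) = -5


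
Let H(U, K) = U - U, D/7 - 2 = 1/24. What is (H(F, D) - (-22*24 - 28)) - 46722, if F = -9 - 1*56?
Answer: -46166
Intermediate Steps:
D = 343/24 (D = 14 + 7/24 = 343/24 ≈ 14.292)
F = -65 (F = -9 - 56 = -65)
H(U, K) = 0
(H(F, D) - (-22*24 - 28)) - 46722 = (0 - (-22*24 - 28)) - 46722 = (0 - (-528 - 28)) - 46722 = (0 - 1*(-556)) - 46722 = (0 + 556) - 46722 = 556 - 46722 = -46166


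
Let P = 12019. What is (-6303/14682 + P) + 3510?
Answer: 75996825/4894 ≈ 15529.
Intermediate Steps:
(-6303/14682 + P) + 3510 = (-6303/14682 + 12019) + 3510 = (-6303*1/14682 + 12019) + 3510 = (-2101/4894 + 12019) + 3510 = 58818885/4894 + 3510 = 75996825/4894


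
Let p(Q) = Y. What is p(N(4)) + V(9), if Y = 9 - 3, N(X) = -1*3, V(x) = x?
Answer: 15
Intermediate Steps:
N(X) = -3
Y = 6
p(Q) = 6
p(N(4)) + V(9) = 6 + 9 = 15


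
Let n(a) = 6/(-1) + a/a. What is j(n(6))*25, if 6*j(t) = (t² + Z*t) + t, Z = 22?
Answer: -375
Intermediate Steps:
n(a) = -5 (n(a) = 6*(-1) + 1 = -6 + 1 = -5)
j(t) = t²/6 + 23*t/6 (j(t) = ((t² + 22*t) + t)/6 = (t² + 23*t)/6 = t²/6 + 23*t/6)
j(n(6))*25 = ((⅙)*(-5)*(23 - 5))*25 = ((⅙)*(-5)*18)*25 = -15*25 = -375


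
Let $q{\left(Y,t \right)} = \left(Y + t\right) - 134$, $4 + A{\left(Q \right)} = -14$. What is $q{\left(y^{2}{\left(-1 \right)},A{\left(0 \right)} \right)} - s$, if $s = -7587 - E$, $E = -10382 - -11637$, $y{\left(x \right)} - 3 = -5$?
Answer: $8694$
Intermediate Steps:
$A{\left(Q \right)} = -18$ ($A{\left(Q \right)} = -4 - 14 = -18$)
$y{\left(x \right)} = -2$ ($y{\left(x \right)} = 3 - 5 = -2$)
$E = 1255$ ($E = -10382 + 11637 = 1255$)
$q{\left(Y,t \right)} = -134 + Y + t$
$s = -8842$ ($s = -7587 - 1255 = -8842$)
$q{\left(y^{2}{\left(-1 \right)},A{\left(0 \right)} \right)} - s = \left(-134 + \left(-2\right)^{2} - 18\right) - -8842 = \left(-134 + 4 - 18\right) + 8842 = -148 + 8842 = 8694$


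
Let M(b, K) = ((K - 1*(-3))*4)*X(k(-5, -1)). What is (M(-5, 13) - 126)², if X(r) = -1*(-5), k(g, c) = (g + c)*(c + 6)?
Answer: 37636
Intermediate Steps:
k(g, c) = (6 + c)*(c + g) (k(g, c) = (c + g)*(6 + c) = (6 + c)*(c + g))
X(r) = 5
M(b, K) = 60 + 20*K (M(b, K) = ((K - 1*(-3))*4)*5 = ((K + 3)*4)*5 = ((3 + K)*4)*5 = (12 + 4*K)*5 = 60 + 20*K)
(M(-5, 13) - 126)² = ((60 + 20*13) - 126)² = ((60 + 260) - 126)² = (320 - 126)² = 194² = 37636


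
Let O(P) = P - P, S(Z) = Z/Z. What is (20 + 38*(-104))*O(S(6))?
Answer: 0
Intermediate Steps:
S(Z) = 1
O(P) = 0
(20 + 38*(-104))*O(S(6)) = (20 + 38*(-104))*0 = (20 - 3952)*0 = -3932*0 = 0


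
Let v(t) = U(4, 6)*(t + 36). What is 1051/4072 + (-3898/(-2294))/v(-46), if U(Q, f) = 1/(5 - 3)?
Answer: -1908843/23352920 ≈ -0.081739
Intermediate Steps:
U(Q, f) = ½ (U(Q, f) = 1/2 = ½)
v(t) = 18 + t/2 (v(t) = (t + 36)/2 = (36 + t)/2 = 18 + t/2)
1051/4072 + (-3898/(-2294))/v(-46) = 1051/4072 + (-3898/(-2294))/(18 + (½)*(-46)) = 1051*(1/4072) + (-3898*(-1/2294))/(18 - 23) = 1051/4072 + (1949/1147)/(-5) = 1051/4072 + (1949/1147)*(-⅕) = 1051/4072 - 1949/5735 = -1908843/23352920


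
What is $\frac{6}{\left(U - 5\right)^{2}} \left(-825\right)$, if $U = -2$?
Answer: $- \frac{4950}{49} \approx -101.02$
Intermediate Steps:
$\frac{6}{\left(U - 5\right)^{2}} \left(-825\right) = \frac{6}{\left(-2 - 5\right)^{2}} \left(-825\right) = \frac{6}{\left(-7\right)^{2}} \left(-825\right) = \frac{6}{49} \left(-825\right) = - \frac{4950}{49}$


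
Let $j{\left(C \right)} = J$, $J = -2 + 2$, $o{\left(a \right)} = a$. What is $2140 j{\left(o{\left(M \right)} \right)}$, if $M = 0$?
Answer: $0$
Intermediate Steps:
$J = 0$
$j{\left(C \right)} = 0$
$2140 j{\left(o{\left(M \right)} \right)} = 2140 \cdot 0 = 0$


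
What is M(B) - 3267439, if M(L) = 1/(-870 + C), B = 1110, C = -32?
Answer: -2947229979/902 ≈ -3.2674e+6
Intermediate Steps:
M(L) = -1/902 (M(L) = 1/(-870 - 32) = 1/(-902) = -1/902)
M(B) - 3267439 = -1/902 - 3267439 = -2947229979/902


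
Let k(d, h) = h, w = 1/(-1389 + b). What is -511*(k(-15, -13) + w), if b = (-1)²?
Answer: 9220995/1388 ≈ 6643.4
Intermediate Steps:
b = 1
w = -1/1388 (w = 1/(-1389 + 1) = 1/(-1388) = -1/1388 ≈ -0.00072046)
-511*(k(-15, -13) + w) = -511*(-13 - 1/1388) = -511*(-18045/1388) = 9220995/1388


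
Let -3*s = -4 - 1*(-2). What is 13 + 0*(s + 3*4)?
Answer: 13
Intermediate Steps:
s = ⅔ (s = -(-4 - 1*(-2))/3 = -(-4 + 2)/3 = -⅓*(-2) = ⅔ ≈ 0.66667)
13 + 0*(s + 3*4) = 13 + 0*(⅔ + 3*4) = 13 + 0*(⅔ + 12) = 13 + 0*(38/3) = 13 + 0 = 13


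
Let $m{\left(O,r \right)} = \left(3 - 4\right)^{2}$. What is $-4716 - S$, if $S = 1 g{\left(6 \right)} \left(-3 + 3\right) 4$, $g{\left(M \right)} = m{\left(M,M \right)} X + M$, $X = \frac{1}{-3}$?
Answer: $-4716$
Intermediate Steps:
$m{\left(O,r \right)} = 1$ ($m{\left(O,r \right)} = \left(-1\right)^{2} = 1$)
$X = - \frac{1}{3} \approx -0.33333$
$g{\left(M \right)} = - \frac{1}{3} + M$ ($g{\left(M \right)} = 1 \left(- \frac{1}{3}\right) + M = - \frac{1}{3} + M$)
$S = 0$ ($S = 1 \left(- \frac{1}{3} + 6\right) \left(-3 + 3\right) 4 = 1 \cdot \frac{17}{3} \cdot 0 \cdot 4 = \frac{17}{3} \cdot 0 = 0$)
$-4716 - S = -4716 - 0 = -4716 + 0 = -4716$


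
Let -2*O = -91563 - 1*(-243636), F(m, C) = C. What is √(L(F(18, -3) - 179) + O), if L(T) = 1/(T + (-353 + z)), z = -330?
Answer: I*√227569644310/1730 ≈ 275.75*I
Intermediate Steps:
O = -152073/2 (O = -(-91563 - 1*(-243636))/2 = -(-91563 + 243636)/2 = -½*152073 = -152073/2 ≈ -76037.)
L(T) = 1/(-683 + T) (L(T) = 1/(T + (-353 - 330)) = 1/(T - 683) = 1/(-683 + T))
√(L(F(18, -3) - 179) + O) = √(1/(-683 + (-3 - 179)) - 152073/2) = √(1/(-683 - 182) - 152073/2) = √(1/(-865) - 152073/2) = √(-1/865 - 152073/2) = √(-131543147/1730) = I*√227569644310/1730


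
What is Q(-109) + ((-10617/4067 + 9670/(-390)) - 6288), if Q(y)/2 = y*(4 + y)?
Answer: 2628946174/158613 ≈ 16575.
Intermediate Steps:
Q(y) = 2*y*(4 + y) (Q(y) = 2*(y*(4 + y)) = 2*y*(4 + y))
Q(-109) + ((-10617/4067 + 9670/(-390)) - 6288) = 2*(-109)*(4 - 109) + ((-10617/4067 + 9670/(-390)) - 6288) = 2*(-109)*(-105) + ((-10617*1/4067 + 9670*(-1/390)) - 6288) = 22890 + ((-10617/4067 - 967/39) - 6288) = 22890 + (-4346852/158613 - 6288) = 22890 - 1001705396/158613 = 2628946174/158613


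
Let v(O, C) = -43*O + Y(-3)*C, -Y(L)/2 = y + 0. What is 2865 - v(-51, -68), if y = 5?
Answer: -8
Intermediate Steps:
Y(L) = -10 (Y(L) = -2*(5 + 0) = -2*5 = -10)
v(O, C) = -43*O - 10*C
2865 - v(-51, -68) = 2865 - (-43*(-51) - 10*(-68)) = 2865 - (2193 + 680) = 2865 - 1*2873 = 2865 - 2873 = -8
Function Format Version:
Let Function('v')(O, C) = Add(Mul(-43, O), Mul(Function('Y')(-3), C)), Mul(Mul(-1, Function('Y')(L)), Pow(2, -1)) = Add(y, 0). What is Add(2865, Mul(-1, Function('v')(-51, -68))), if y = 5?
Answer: -8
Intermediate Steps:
Function('Y')(L) = -10 (Function('Y')(L) = Mul(-2, Add(5, 0)) = Mul(-2, 5) = -10)
Function('v')(O, C) = Add(Mul(-43, O), Mul(-10, C))
Add(2865, Mul(-1, Function('v')(-51, -68))) = Add(2865, Mul(-1, Add(Mul(-43, -51), Mul(-10, -68)))) = Add(2865, Mul(-1, Add(2193, 680))) = Add(2865, Mul(-1, 2873)) = Add(2865, -2873) = -8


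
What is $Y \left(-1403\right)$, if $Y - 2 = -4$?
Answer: $2806$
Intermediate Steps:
$Y = -2$ ($Y = 2 - 4 = -2$)
$Y \left(-1403\right) = \left(-2\right) \left(-1403\right) = 2806$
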